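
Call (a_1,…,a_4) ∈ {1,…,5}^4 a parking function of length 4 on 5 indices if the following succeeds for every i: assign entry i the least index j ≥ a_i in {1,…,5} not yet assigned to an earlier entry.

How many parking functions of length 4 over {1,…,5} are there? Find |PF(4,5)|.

#PF = 2·6^3 = 2 · 216 = 432 (Konheim–Weiss)
One tuple (1,2,3,2) → sorted (1,2,2,3): b_i ≤ 1+i ∀i, a PF.

432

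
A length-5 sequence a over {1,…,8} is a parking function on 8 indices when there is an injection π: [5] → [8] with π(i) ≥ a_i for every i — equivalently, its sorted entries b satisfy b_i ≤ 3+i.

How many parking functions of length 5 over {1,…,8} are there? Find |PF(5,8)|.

|PF(5,8)| = (8+1−5)·(8+1)^{5−1} = 4×6561 = 26244
E.g. (6,1,8,2,2) → sorted (1,2,2,6,8): b_i ≤ 3+i ∀i, a PF.

26244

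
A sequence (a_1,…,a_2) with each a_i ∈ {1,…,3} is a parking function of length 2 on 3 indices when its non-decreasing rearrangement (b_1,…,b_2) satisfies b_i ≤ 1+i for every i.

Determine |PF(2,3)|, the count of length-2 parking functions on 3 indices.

#PF = (3−2+1)·(3+1)^(2−1) = 2 · 4 = 8 (Konheim–Weiss)
E.g. (2,2) → sorted (2,2): b_i ≤ 1+i ∀i, a PF.

8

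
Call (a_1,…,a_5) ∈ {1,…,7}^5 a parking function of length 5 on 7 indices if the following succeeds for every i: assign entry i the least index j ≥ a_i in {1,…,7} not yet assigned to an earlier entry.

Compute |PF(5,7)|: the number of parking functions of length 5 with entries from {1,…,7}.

|PF| = (7−5+1)·(7+1)^(5−1) = 3·4096 = 12288 (Pollak)
Check (3,1,3,1,5) → sorted (1,1,3,3,5): b_i ≤ 2+i ∀i, a PF.

12288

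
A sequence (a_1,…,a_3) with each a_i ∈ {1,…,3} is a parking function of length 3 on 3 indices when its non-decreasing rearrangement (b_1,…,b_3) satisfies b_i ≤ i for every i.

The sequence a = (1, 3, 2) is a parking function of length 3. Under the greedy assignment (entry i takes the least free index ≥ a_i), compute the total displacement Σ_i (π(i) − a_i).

Σπ(i) = 1+…+3 = 6; Σa = 1+3+2 = 6; disp = 6−6 = 0.

0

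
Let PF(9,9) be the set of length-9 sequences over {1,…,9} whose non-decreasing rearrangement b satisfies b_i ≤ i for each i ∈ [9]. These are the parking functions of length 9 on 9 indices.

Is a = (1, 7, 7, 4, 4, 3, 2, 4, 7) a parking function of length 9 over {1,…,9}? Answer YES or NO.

Order a: b = (1, 2, 3, 4, 4, 4, 7, 7, 7).
  b_1=1 ≤ 1
  b_2=2 ≤ 2
  b_3=3 ≤ 3
  b_4=4 ≤ 4
  b_5=4 ≤ 5
  b_6=4 ≤ 6
  b_7=7 ≤ 7
  b_8=7 ≤ 8
  b_9=7 ≤ 9
All bounds hold ⇒ YES

YES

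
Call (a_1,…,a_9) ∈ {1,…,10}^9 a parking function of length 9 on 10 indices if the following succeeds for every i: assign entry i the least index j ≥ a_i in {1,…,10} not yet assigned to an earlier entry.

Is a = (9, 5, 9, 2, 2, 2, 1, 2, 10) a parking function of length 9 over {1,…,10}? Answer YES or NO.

NO

Sorted: b = (1, 2, 2, 2, 2, 5, 9, 9, 10).
  b_1=1 ≤ 2
  b_2=2 ≤ 3
  b_3=2 ≤ 4
  b_4=2 ≤ 5
  b_5=2 ≤ 6
  b_6=5 ≤ 7
  b_7=9 > 8
  fails at i=7 ⇒ NO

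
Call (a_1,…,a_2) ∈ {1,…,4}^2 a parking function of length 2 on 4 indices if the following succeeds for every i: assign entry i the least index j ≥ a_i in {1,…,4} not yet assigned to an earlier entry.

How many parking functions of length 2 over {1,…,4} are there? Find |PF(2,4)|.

Count = (4−2+1)·(4+1)^(2−1) = 3×5 = 15 (Konheim–Weiss)
One tuple (1,1) → sorted (1,1): b_i ≤ 2+i ∀i, a PF.

15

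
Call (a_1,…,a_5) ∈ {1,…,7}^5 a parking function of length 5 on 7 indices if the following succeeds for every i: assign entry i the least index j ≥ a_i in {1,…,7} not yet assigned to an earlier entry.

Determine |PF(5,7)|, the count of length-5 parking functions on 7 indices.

|PF(5,7)| = (8−5)·8^(5−1) = 3·4096 = 12288 (Konheim–Weiss)
Example (2,2,4,6,3) → sorted (2,2,3,4,6): b_i ≤ 2+i ∀i, a PF.

12288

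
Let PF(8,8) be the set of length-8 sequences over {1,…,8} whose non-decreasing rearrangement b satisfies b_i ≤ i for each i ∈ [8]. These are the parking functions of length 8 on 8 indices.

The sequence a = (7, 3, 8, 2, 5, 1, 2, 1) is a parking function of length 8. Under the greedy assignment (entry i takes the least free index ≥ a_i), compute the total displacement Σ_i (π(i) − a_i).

Σπ = 36 ({1..8} each once); Σa = 7+3+8+2+5+1+2+1 = 29; disp = 36−29 = 7.

7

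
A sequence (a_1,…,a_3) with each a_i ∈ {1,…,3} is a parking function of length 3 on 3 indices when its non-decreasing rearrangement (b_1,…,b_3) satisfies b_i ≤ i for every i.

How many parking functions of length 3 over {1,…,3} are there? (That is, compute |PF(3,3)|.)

16

#PF = (3−3+1)·(3+1)^(3−1) = 1 · 16 = 16 (Pollak)
Example (1,1,2) → sorted (1,1,2): b_i ≤ i ∀i, a PF.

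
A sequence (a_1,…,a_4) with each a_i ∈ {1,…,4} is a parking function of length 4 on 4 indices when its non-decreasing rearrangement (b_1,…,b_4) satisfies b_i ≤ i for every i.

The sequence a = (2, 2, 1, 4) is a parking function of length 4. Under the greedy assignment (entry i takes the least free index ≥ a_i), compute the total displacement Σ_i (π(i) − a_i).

Σπ = 10 ({1..4} each once); Σa = 2+2+1+4 = 9; disp = 10−9 = 1.

1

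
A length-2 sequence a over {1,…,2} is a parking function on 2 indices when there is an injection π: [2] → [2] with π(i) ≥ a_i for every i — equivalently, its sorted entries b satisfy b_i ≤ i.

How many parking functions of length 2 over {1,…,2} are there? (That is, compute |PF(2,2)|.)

|PF(2,2)| = 1·3^1 = 1×3 = 3 (Konheim–Weiss)
Example (1,2) → sorted (1,2): b_i ≤ i ∀i, a PF.

3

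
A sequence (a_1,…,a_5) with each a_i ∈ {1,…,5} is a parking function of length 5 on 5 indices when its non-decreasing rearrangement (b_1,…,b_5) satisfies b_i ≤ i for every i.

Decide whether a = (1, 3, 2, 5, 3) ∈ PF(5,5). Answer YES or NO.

YES

Rearranged: b = (1, 2, 3, 3, 5).
  b_1=1 ≤ 1
  b_2=2 ≤ 2
  b_3=3 ≤ 3
  b_4=3 ≤ 4
  b_5=5 ≤ 5
All bounds hold ⇒ YES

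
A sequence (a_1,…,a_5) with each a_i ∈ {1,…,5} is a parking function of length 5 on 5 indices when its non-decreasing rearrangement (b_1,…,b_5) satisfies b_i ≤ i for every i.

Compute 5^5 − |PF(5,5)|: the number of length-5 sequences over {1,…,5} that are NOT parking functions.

#PF = (5−5+1)·(5+1)^(5−1) = 1·1296 = 1296 (Konheim–Weiss)
Example (5,5,1,4,1) → sorted (1,1,4,5,5): b_3=4>3, not a PF.
Total 3125; non-PF = 3125−1296 = 1829

1829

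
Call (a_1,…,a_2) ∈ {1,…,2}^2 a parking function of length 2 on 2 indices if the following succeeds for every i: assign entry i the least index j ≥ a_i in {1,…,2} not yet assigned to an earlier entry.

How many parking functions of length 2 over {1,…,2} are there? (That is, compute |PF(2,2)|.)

3

Count = (2−2+1)·(2+1)^(2−1) = 1 · 3 = 3 (Konheim–Weiss)
One tuple (2,1) → sorted (1,2): b_i ≤ i ∀i, a PF.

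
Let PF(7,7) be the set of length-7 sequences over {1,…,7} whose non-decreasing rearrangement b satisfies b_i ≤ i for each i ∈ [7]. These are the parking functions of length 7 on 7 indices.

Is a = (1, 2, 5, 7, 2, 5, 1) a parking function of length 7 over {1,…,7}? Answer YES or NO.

YES

Sorted: b = (1, 1, 2, 2, 5, 5, 7).
  b_1=1 ≤ 1
  b_2=1 ≤ 2
  b_3=2 ≤ 3
  b_4=2 ≤ 4
  b_5=5 ≤ 5
  b_6=5 ≤ 6
  b_7=7 ≤ 7
All bounds hold ⇒ YES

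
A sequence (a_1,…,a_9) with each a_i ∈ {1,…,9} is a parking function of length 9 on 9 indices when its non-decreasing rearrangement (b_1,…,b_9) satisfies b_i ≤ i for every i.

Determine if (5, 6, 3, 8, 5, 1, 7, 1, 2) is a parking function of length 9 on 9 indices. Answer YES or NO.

YES

Rearranged: b = (1, 1, 2, 3, 5, 5, 6, 7, 8).
  b_1=1 ≤ 1
  b_2=1 ≤ 2
  b_3=2 ≤ 3
  b_4=3 ≤ 4
  b_5=5 ≤ 5
  b_6=5 ≤ 6
  b_7=6 ≤ 7
  b_8=7 ≤ 8
  b_9=8 ≤ 9
All bounds hold ⇒ YES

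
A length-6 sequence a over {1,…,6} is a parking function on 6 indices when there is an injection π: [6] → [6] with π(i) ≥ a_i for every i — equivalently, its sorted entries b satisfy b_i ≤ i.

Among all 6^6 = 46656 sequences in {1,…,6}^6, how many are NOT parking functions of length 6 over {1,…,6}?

29849

#PF = 1·7^5 = 1 · 16807 = 16807
E.g. (3,3,6,4,3,6) → sorted (3,3,3,4,6,6): b_1=3>1, not a PF.
Total 46656; non-PF = 46656−16807 = 29849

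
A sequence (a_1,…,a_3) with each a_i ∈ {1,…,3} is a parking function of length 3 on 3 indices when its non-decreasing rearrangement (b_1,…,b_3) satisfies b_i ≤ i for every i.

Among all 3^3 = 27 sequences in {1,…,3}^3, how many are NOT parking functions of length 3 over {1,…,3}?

|PF(3,3)| = (3−3+1)·(3+1)^(3−1) = 1 · 16 = 16
One tuple (3,3,3) → sorted (3,3,3): b_1=3>1, not a PF.
So 27 − 16 = 11 fail.

11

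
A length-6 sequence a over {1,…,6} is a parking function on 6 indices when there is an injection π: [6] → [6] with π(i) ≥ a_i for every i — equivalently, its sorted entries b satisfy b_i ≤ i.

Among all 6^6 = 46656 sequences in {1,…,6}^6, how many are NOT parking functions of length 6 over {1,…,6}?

29849

Count = (7−6)·7^(6−1) = 1·16807 = 16807 [KW]
One tuple (3,3,3,5,5,4) → sorted (3,3,3,4,5,5): b_1=3>1, not a PF.
So 46656 − 16807 = 29849 fail.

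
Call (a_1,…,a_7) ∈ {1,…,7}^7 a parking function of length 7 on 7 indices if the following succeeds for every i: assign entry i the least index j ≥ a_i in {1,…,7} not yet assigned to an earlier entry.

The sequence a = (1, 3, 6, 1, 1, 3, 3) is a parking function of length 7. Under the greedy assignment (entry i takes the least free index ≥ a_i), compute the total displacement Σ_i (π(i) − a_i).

10

Σπ = 28 ({1..7} each once); Σa = 1+3+6+1+1+3+3 = 18; disp = 28−18 = 10.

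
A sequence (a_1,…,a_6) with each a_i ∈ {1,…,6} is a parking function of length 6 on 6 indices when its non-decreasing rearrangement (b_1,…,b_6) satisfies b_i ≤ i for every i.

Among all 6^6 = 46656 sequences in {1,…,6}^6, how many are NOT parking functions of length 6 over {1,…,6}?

29849

|PF| = 1·7^5 = 1×16807 = 16807 [KW]
One tuple (4,5,4,4,5,6) → sorted (4,4,4,5,5,6): b_1=4>1, not a PF.
So 46656 − 16807 = 29849 fail.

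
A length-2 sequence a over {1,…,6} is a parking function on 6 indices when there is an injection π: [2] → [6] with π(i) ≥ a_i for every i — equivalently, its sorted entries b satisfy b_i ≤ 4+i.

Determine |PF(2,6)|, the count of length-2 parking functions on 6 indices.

35

Count = 5·7^1 = 5 · 7 = 35 [KW]
One tuple (3,6) → sorted (3,6): b_i ≤ 4+i ∀i, a PF.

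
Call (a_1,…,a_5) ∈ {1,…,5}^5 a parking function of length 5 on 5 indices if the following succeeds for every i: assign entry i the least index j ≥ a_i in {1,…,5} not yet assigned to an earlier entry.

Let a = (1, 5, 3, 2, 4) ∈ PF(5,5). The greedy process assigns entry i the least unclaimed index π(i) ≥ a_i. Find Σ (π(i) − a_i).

Σπ = 15 ({1..5} each once); Σa = 1+5+3+2+4 = 15; disp = 15−15 = 0.

0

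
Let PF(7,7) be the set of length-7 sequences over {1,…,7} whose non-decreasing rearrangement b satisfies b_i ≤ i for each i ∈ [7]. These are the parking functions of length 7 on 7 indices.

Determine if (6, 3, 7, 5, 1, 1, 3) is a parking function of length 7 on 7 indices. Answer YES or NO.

YES

Order a: b = (1, 1, 3, 3, 5, 6, 7).
  b_1=1 ≤ 1
  b_2=1 ≤ 2
  b_3=3 ≤ 3
  b_4=3 ≤ 4
  b_5=5 ≤ 5
  b_6=6 ≤ 6
  b_7=7 ≤ 7
All bounds hold ⇒ YES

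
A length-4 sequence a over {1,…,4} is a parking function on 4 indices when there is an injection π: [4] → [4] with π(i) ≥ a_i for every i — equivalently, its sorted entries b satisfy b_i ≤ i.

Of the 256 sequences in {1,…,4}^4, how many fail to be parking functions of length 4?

Count = (4+1−4)·(4+1)^{4−1} = 1×125 = 125
E.g. (4,4,4,2) → sorted (2,4,4,4): b_1=2>1, not a PF.
Total 256; non-PF = 256−125 = 131

131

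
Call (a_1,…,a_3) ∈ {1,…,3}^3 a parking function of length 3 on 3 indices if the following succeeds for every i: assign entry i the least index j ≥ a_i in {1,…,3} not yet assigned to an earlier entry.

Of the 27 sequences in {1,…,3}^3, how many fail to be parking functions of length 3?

11

|PF| = (3+1−3)·(3+1)^{3−1} = 1·16 = 16 (Konheim–Weiss)
E.g. (1,3,3) → sorted (1,3,3): b_2=3>2, not a PF.
So 27 − 16 = 11 fail.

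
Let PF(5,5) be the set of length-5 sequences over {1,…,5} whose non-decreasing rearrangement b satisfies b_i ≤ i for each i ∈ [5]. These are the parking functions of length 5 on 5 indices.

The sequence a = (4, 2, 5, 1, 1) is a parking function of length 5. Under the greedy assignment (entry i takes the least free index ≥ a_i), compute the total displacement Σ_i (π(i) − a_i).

2

Σπ = 15 ({1..5} each once); Σa = 4+2+5+1+1 = 13; disp = 15−13 = 2.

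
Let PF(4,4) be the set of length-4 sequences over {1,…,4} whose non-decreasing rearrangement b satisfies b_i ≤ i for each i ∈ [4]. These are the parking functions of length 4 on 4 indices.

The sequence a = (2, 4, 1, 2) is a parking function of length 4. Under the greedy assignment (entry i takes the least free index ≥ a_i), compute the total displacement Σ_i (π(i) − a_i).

1

Σπ = 4·5/2 = 10 (π permutes [4]); Σa = 2+4+1+2 = 9; disp = 10−9 = 1.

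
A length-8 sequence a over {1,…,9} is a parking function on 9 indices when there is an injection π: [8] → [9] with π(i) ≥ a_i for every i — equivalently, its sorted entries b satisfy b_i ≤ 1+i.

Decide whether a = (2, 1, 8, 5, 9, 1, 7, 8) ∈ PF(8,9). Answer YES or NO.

Order a: b = (1, 1, 2, 5, 7, 8, 8, 9).
  b_1=1 ≤ 2
  b_2=1 ≤ 3
  b_3=2 ≤ 4
  b_4=5 ≤ 5
  b_5=7 > 6
  fails at i=5 ⇒ NO

NO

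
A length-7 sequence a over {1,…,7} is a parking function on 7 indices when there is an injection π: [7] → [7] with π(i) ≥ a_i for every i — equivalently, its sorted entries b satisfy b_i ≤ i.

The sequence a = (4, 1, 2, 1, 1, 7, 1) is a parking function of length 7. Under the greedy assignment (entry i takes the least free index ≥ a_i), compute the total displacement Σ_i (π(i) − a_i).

11

Σπ(i) = 1+…+7 = 28; Σa = 4+1+2+1+1+7+1 = 17; disp = 28−17 = 11.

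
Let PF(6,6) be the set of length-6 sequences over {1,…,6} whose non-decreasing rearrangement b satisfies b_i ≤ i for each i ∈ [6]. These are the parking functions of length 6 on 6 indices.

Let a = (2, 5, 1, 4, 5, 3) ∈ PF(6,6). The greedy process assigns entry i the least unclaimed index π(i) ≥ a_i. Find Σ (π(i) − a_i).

Σπ = 21 ({1..6} each once); Σa = 2+5+1+4+5+3 = 20; disp = 21−20 = 1.

1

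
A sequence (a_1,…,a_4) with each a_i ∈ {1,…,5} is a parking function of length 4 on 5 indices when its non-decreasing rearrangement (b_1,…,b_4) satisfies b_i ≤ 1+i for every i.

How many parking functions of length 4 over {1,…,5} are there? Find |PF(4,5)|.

Count = (6−4)·6^(4−1) = 2·216 = 432 [KW]
Example (2,5,2,4) → sorted (2,2,4,5): b_i ≤ 1+i ∀i, a PF.

432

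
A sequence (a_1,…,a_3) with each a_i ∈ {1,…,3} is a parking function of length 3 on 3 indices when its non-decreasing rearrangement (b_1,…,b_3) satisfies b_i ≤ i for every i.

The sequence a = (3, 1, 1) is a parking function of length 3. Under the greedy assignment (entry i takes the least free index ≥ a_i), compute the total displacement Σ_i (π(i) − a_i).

1

Σπ = 6 ({1..3} each once); Σa = 3+1+1 = 5; disp = 6−5 = 1.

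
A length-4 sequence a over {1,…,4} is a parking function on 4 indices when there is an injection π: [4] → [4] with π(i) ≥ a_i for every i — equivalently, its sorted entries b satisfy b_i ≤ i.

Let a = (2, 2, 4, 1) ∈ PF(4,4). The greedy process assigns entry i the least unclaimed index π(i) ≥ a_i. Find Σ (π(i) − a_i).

Σπ(i) = 1+…+4 = 10; Σa = 2+2+4+1 = 9; disp = 10−9 = 1.

1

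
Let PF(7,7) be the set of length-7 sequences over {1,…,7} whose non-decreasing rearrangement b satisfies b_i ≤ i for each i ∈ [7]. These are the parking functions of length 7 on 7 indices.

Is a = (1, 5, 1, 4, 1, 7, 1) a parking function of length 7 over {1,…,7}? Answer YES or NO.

YES

Sorted: b = (1, 1, 1, 1, 4, 5, 7).
  b_1=1 ≤ 1
  b_2=1 ≤ 2
  b_3=1 ≤ 3
  b_4=1 ≤ 4
  b_5=4 ≤ 5
  b_6=5 ≤ 6
  b_7=7 ≤ 7
All bounds hold ⇒ YES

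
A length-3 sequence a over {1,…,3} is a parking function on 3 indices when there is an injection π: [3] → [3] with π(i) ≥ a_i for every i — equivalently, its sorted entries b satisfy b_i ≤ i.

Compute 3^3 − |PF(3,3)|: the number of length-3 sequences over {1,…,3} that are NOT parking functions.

#PF = (3−3+1)·(3+1)^(3−1) = 1·16 = 16 (Konheim–Weiss)
E.g. (1,3,3) → sorted (1,3,3): b_2=3>2, not a PF.
3^3 − 16 = 27 − 16 = 11

11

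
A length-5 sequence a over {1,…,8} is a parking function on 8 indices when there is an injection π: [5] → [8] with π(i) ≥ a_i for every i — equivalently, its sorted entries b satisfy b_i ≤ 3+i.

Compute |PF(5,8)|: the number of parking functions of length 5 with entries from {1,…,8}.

26244

Count = (8−5+1)·(8+1)^(5−1) = 4·6561 = 26244 [KW]
Example (8,2,1,4,1) → sorted (1,1,2,4,8): b_i ≤ 3+i ∀i, a PF.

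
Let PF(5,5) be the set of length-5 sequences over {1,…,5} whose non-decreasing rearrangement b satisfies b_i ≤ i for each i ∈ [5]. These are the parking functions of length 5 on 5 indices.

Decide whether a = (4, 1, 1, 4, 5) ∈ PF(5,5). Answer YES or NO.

NO

Order a: b = (1, 1, 4, 4, 5).
  b_1=1 ≤ 1
  b_2=1 ≤ 2
  b_3=4 > 3
  fails at i=3 ⇒ NO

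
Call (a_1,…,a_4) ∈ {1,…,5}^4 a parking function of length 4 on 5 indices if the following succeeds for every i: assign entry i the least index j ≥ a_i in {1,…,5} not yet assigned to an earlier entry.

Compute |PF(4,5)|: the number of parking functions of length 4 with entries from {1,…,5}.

432

|PF(4,5)| = (6−4)·6^(4−1) = 2×216 = 432 (Pollak)
E.g. (4,4,1,1) → sorted (1,1,4,4): b_i ≤ 1+i ∀i, a PF.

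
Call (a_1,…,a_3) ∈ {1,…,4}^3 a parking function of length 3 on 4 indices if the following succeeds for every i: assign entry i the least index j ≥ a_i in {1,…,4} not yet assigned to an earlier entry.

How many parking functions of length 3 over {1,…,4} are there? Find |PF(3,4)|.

50

#PF = (4+1−3)·(4+1)^{3−1} = 2×25 = 50 (Konheim–Weiss)
Example (1,1,1) → sorted (1,1,1): b_i ≤ 1+i ∀i, a PF.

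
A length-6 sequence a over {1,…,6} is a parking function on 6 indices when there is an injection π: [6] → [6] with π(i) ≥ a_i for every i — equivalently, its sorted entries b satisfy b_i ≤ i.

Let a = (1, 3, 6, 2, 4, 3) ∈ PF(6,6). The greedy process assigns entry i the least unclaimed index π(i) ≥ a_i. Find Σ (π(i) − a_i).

2

Σπ(i) = 1+…+6 = 21; Σa = 1+3+6+2+4+3 = 19; disp = 21−19 = 2.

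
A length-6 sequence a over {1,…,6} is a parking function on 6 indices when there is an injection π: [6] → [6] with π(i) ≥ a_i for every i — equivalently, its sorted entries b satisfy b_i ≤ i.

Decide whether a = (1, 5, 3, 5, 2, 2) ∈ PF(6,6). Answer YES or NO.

YES

Order a: b = (1, 2, 2, 3, 5, 5).
  b_1=1 ≤ 1
  b_2=2 ≤ 2
  b_3=2 ≤ 3
  b_4=3 ≤ 4
  b_5=5 ≤ 5
  b_6=5 ≤ 6
All bounds hold ⇒ YES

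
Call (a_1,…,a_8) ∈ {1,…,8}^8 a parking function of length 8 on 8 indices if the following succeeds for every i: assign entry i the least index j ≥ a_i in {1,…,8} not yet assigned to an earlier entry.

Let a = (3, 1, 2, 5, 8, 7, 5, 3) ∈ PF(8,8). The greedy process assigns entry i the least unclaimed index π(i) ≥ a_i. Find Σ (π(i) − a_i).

Σπ(i) = 1+…+8 = 36; Σa = 3+1+2+5+8+7+5+3 = 34; disp = 36−34 = 2.

2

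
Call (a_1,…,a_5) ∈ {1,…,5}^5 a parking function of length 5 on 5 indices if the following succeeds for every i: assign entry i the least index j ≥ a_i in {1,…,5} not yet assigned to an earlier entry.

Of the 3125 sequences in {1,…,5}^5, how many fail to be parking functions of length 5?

1829

Count = (5−5+1)·(5+1)^(5−1) = 1×1296 = 1296 [KW]
Check (3,4,5,4,4) → sorted (3,4,4,4,5): b_1=3>1, not a PF.
So 3125 − 1296 = 1829 fail.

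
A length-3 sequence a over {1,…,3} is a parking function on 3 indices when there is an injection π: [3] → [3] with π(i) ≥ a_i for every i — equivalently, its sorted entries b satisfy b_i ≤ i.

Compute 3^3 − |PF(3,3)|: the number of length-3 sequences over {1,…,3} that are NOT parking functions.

#PF = (4−3)·4^(3−1) = 1·16 = 16 (Pollak)
Example (2,3,3) → sorted (2,3,3): b_1=2>1, not a PF.
3^3 − 16 = 27 − 16 = 11

11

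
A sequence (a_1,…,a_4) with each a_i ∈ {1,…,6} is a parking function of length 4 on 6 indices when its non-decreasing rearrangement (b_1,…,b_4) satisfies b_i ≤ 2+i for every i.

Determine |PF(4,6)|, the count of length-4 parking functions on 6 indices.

1029

#PF = (7−4)·7^(4−1) = 3×343 = 1029 (Konheim–Weiss)
One tuple (5,3,5,3) → sorted (3,3,5,5): b_i ≤ 2+i ∀i, a PF.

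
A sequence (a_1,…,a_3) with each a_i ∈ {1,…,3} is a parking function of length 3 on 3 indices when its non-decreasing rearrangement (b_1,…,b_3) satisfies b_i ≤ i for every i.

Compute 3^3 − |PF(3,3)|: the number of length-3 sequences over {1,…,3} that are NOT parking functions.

11

Count = 1·4^2 = 1 · 16 = 16 [KW]
One tuple (3,3,1) → sorted (1,3,3): b_2=3>2, not a PF.
So 27 − 16 = 11 fail.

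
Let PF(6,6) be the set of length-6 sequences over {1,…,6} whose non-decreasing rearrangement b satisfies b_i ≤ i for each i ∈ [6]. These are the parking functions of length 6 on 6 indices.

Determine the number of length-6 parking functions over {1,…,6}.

#PF = (6+1−6)·(6+1)^{6−1} = 1 · 16807 = 16807 (Pollak)
Check (3,2,3,3,1,4) → sorted (1,2,3,3,3,4): b_i ≤ i ∀i, a PF.

16807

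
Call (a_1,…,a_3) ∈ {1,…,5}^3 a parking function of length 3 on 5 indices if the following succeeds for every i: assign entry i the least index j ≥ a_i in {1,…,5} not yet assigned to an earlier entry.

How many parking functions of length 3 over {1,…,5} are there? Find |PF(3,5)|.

|PF(3,5)| = 3·6^2 = 3×36 = 108 (Konheim–Weiss)
One tuple (2,2,4) → sorted (2,2,4): b_i ≤ 2+i ∀i, a PF.

108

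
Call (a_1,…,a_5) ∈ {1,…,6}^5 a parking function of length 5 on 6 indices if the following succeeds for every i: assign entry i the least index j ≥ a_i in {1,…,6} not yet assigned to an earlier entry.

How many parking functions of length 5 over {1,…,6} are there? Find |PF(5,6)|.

Count = 2·7^4 = 2 · 2401 = 4802 [KW]
Check (2,5,4,3,4) → sorted (2,3,4,4,5): b_i ≤ 1+i ∀i, a PF.

4802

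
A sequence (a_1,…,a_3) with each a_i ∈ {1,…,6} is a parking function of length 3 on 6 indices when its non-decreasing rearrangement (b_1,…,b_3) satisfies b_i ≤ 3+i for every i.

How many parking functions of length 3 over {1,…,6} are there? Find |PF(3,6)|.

196

|PF| = (6+1−3)·(6+1)^{3−1} = 4×49 = 196
Check (3,1,6) → sorted (1,3,6): b_i ≤ 3+i ∀i, a PF.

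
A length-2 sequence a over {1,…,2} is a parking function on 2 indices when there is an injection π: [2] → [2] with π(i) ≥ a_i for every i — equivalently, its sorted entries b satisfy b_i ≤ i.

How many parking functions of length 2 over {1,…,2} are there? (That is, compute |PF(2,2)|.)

|PF(2,2)| = (2−2+1)·(2+1)^(2−1) = 1 · 3 = 3
Example (1,2) → sorted (1,2): b_i ≤ i ∀i, a PF.

3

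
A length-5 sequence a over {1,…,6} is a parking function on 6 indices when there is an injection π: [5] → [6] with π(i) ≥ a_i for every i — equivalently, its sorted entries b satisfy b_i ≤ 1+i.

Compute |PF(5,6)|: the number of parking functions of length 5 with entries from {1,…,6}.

#PF = (6−5+1)·(6+1)^(5−1) = 2×2401 = 4802 (Konheim–Weiss)
Example (2,3,4,2,1) → sorted (1,2,2,3,4): b_i ≤ 1+i ∀i, a PF.

4802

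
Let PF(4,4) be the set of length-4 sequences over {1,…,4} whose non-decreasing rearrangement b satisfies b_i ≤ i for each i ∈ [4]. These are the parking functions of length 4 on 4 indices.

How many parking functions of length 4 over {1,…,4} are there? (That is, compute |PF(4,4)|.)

125

|PF| = (5−4)·5^(4−1) = 1·125 = 125 (Konheim–Weiss)
E.g. (2,3,4,1) → sorted (1,2,3,4): b_i ≤ i ∀i, a PF.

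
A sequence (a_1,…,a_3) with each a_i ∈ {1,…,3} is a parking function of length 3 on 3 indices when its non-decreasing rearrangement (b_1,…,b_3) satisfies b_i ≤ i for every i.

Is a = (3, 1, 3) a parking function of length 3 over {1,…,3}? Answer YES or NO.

Rearranged: b = (1, 3, 3).
  b_1=1 ≤ 1
  b_2=3 > 2
  fails at i=2 ⇒ NO

NO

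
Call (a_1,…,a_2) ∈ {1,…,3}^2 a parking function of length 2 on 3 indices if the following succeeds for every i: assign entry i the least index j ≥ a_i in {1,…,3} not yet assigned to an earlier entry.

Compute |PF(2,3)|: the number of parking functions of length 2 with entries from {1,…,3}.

8

Count = (3+1−2)·(3+1)^{2−1} = 2·4 = 8 (Pollak)
Check (1,2) → sorted (1,2): b_i ≤ 1+i ∀i, a PF.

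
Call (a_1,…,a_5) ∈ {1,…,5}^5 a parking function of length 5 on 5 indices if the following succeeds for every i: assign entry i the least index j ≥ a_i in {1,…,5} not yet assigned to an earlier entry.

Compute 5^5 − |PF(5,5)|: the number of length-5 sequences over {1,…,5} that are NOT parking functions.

|PF(5,5)| = (5+1−5)·(5+1)^{5−1} = 1×1296 = 1296
One tuple (2,5,4,4,5) → sorted (2,4,4,5,5): b_1=2>1, not a PF.
Total 3125; non-PF = 3125−1296 = 1829

1829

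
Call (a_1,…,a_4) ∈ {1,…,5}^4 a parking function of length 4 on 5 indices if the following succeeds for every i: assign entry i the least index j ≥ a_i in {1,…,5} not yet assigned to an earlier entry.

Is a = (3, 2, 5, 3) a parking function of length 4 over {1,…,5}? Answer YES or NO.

YES

Rearranged: b = (2, 3, 3, 5).
  b_1=2 ≤ 2
  b_2=3 ≤ 3
  b_3=3 ≤ 4
  b_4=5 ≤ 5
All bounds hold ⇒ YES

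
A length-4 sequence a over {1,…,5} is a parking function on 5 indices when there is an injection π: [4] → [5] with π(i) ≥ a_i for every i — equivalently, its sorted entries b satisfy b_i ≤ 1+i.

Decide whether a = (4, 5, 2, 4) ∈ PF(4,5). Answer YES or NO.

NO

Order a: b = (2, 4, 4, 5).
  b_1=2 ≤ 2
  b_2=4 > 3
  fails at i=2 ⇒ NO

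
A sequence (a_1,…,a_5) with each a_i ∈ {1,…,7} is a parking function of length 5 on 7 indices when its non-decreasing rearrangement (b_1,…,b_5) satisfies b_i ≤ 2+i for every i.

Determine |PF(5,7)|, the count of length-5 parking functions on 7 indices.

#PF = 3·8^4 = 3·4096 = 12288 (Pollak)
Check (5,7,1,2,2) → sorted (1,2,2,5,7): b_i ≤ 2+i ∀i, a PF.

12288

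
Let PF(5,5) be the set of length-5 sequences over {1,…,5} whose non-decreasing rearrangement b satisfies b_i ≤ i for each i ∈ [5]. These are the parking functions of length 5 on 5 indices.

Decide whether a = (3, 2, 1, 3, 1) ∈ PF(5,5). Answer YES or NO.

YES

Rearranged: b = (1, 1, 2, 3, 3).
  b_1=1 ≤ 1
  b_2=1 ≤ 2
  b_3=2 ≤ 3
  b_4=3 ≤ 4
  b_5=3 ≤ 5
All bounds hold ⇒ YES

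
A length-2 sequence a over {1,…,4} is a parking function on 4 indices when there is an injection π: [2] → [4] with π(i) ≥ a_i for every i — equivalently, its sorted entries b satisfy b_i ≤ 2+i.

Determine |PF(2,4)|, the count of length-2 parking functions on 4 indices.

|PF| = (5−2)·5^(2−1) = 3 · 5 = 15
E.g. (3,2) → sorted (2,3): b_i ≤ 2+i ∀i, a PF.

15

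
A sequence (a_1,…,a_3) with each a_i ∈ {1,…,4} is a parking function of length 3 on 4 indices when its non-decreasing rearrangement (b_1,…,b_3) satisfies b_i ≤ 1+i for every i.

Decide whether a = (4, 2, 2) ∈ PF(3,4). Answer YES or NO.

Sorted: b = (2, 2, 4).
  b_1=2 ≤ 2
  b_2=2 ≤ 3
  b_3=4 ≤ 4
All bounds hold ⇒ YES

YES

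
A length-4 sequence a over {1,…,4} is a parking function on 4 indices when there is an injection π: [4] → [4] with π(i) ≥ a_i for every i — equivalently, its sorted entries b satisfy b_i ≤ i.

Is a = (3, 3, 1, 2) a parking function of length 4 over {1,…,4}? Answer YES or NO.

YES

Order a: b = (1, 2, 3, 3).
  b_1=1 ≤ 1
  b_2=2 ≤ 2
  b_3=3 ≤ 3
  b_4=3 ≤ 4
All bounds hold ⇒ YES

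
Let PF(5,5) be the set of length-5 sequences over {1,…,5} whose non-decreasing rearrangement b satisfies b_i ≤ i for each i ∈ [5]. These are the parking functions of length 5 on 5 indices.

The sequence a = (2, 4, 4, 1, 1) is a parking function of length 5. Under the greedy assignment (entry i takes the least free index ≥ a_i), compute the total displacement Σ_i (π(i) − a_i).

3

Σπ = 15 ({1..5} each once); Σa = 2+4+4+1+1 = 12; disp = 15−12 = 3.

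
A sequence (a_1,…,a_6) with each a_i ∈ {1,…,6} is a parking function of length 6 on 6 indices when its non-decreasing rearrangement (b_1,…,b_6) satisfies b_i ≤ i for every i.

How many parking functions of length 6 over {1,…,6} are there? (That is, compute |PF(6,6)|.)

#PF = (6+1−6)·(6+1)^{6−1} = 1×16807 = 16807
E.g. (1,2,1,1,5,2) → sorted (1,1,1,2,2,5): b_i ≤ i ∀i, a PF.

16807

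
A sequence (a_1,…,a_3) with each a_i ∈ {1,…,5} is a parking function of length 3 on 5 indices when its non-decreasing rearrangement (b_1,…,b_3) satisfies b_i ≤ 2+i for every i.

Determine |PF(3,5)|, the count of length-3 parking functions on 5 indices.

#PF = (6−3)·6^(3−1) = 3×36 = 108 [KW]
E.g. (4,3,2) → sorted (2,3,4): b_i ≤ 2+i ∀i, a PF.

108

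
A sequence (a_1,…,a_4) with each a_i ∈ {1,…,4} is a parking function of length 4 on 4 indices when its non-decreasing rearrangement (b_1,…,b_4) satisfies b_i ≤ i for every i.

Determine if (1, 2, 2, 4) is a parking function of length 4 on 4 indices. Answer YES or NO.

YES

Order a: b = (1, 2, 2, 4).
  b_1=1 ≤ 1
  b_2=2 ≤ 2
  b_3=2 ≤ 3
  b_4=4 ≤ 4
All bounds hold ⇒ YES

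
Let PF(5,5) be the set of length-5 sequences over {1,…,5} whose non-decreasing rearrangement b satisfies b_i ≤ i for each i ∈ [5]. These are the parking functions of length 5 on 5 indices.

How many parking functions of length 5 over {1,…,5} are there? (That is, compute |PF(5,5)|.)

#PF = 1·6^4 = 1·1296 = 1296
Check (4,1,2,3,1) → sorted (1,1,2,3,4): b_i ≤ i ∀i, a PF.

1296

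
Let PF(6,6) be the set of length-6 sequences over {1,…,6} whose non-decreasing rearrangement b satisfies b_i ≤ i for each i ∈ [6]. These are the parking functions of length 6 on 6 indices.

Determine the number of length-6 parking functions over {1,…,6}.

16807

|PF| = (6+1−6)·(6+1)^{6−1} = 1×16807 = 16807 (Pollak)
One tuple (1,4,2,2,6,1) → sorted (1,1,2,2,4,6): b_i ≤ i ∀i, a PF.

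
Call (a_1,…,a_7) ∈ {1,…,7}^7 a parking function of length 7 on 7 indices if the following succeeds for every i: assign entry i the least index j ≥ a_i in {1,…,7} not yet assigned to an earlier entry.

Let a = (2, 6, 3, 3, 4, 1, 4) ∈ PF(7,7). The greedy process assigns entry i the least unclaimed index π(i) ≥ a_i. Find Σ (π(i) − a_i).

Σπ = 28 ({1..7} each once); Σa = 2+6+3+3+4+1+4 = 23; disp = 28−23 = 5.

5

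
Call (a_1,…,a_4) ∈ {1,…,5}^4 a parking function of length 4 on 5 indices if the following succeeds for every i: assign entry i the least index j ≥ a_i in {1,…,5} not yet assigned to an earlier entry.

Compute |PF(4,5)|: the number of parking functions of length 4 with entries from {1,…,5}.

432

|PF| = 2·6^3 = 2·216 = 432 (Pollak)
Example (2,2,4,4) → sorted (2,2,4,4): b_i ≤ 1+i ∀i, a PF.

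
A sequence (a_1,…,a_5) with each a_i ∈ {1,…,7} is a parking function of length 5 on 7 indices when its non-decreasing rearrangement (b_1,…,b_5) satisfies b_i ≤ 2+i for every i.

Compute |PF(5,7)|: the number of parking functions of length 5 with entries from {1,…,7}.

12288

Count = (8−5)·8^(5−1) = 3·4096 = 12288 (Pollak)
Example (5,7,1,4,1) → sorted (1,1,4,5,7): b_i ≤ 2+i ∀i, a PF.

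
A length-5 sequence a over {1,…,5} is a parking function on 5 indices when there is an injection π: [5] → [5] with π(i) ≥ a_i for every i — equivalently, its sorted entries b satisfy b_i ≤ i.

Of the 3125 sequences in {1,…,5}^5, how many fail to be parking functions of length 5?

#PF = (6−5)·6^(5−1) = 1×1296 = 1296
Check (5,3,4,5,5) → sorted (3,4,5,5,5): b_1=3>1, not a PF.
So 3125 − 1296 = 1829 fail.

1829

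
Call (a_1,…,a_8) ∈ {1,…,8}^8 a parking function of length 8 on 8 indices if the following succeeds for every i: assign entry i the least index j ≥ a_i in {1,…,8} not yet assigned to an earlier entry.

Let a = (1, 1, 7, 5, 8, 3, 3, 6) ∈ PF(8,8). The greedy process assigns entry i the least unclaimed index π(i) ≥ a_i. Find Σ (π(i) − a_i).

Σπ = 8·9/2 = 36 (π permutes [8]); Σa = 1+1+7+5+8+3+3+6 = 34; disp = 36−34 = 2.

2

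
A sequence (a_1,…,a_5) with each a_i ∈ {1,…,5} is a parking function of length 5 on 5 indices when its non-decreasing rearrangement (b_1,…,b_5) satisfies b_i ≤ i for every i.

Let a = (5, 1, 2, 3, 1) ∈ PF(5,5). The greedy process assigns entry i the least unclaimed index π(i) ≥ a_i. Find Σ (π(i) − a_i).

Σπ = 5·6/2 = 15 (π permutes [5]); Σa = 5+1+2+3+1 = 12; disp = 15−12 = 3.

3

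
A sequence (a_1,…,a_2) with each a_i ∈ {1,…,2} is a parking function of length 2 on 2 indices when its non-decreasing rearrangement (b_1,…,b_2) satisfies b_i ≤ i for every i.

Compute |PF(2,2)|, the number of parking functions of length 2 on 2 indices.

Count = (2+1−2)·(2+1)^{2−1} = 1×3 = 3 (Konheim–Weiss)
One tuple (1,1) → sorted (1,1): b_i ≤ i ∀i, a PF.

3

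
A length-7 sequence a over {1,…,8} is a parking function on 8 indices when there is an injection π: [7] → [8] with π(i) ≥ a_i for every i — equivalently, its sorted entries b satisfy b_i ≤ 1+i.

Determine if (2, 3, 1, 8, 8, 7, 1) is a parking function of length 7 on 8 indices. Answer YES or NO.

NO

Sorted: b = (1, 1, 2, 3, 7, 8, 8).
  b_1=1 ≤ 2
  b_2=1 ≤ 3
  b_3=2 ≤ 4
  b_4=3 ≤ 5
  b_5=7 > 6
  fails at i=5 ⇒ NO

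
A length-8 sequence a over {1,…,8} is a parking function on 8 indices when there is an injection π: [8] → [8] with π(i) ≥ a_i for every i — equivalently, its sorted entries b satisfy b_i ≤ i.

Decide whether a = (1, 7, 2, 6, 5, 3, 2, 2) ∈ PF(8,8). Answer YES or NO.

YES

Sorted: b = (1, 2, 2, 2, 3, 5, 6, 7).
  b_1=1 ≤ 1
  b_2=2 ≤ 2
  b_3=2 ≤ 3
  b_4=2 ≤ 4
  b_5=3 ≤ 5
  b_6=5 ≤ 6
  b_7=6 ≤ 7
  b_8=7 ≤ 8
All bounds hold ⇒ YES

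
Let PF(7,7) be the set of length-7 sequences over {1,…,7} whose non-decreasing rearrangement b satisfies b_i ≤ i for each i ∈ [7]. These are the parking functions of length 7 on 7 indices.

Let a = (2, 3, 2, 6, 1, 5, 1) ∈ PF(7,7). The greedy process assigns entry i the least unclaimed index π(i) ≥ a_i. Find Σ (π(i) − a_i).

Σπ(i) = 1+…+7 = 28; Σa = 2+3+2+6+1+5+1 = 20; disp = 28−20 = 8.

8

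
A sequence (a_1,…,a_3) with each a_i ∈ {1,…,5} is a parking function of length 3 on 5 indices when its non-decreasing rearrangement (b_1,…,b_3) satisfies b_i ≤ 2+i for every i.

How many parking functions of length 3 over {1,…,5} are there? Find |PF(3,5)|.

108

|PF(3,5)| = 3·6^2 = 3·36 = 108
E.g. (4,2,5) → sorted (2,4,5): b_i ≤ 2+i ∀i, a PF.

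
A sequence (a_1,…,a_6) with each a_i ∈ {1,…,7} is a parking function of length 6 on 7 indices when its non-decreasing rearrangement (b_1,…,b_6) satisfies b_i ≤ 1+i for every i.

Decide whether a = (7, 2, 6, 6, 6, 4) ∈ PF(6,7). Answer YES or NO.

NO

Order a: b = (2, 4, 6, 6, 6, 7).
  b_1=2 ≤ 2
  b_2=4 > 3
  fails at i=2 ⇒ NO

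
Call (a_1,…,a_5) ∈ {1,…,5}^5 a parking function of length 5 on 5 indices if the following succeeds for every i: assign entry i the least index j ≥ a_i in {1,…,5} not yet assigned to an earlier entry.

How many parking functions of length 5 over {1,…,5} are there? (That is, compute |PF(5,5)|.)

|PF| = 1·6^4 = 1 · 1296 = 1296 (Konheim–Weiss)
One tuple (2,5,2,1,2) → sorted (1,2,2,2,5): b_i ≤ i ∀i, a PF.

1296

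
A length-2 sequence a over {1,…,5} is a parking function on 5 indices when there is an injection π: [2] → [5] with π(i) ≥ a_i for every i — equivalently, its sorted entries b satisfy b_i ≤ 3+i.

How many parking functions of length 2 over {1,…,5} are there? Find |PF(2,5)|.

#PF = (6−2)·6^(2−1) = 4·6 = 24 (Konheim–Weiss)
E.g. (4,5) → sorted (4,5): b_i ≤ 3+i ∀i, a PF.

24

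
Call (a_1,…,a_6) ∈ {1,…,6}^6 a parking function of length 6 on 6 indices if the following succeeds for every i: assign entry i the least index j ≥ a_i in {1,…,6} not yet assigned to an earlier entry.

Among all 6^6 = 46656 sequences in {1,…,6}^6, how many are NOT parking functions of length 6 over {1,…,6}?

#PF = (6−6+1)·(6+1)^(6−1) = 1 · 16807 = 16807 (Konheim–Weiss)
Example (2,6,5,1,6,1) → sorted (1,1,2,5,6,6): b_4=5>4, not a PF.
6^6 − 16807 = 46656 − 16807 = 29849

29849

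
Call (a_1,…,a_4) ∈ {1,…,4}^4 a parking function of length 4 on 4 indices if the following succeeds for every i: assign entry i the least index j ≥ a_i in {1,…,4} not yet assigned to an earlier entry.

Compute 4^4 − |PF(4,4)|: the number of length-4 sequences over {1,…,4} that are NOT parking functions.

Count = (4+1−4)·(4+1)^{4−1} = 1 · 125 = 125
Check (2,4,3,3) → sorted (2,3,3,4): b_1=2>1, not a PF.
Total 256; non-PF = 256−125 = 131

131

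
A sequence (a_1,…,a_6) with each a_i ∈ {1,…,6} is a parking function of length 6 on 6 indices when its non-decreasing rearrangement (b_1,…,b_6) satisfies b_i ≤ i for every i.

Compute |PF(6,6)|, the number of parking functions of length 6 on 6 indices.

16807

|PF| = (6+1−6)·(6+1)^{6−1} = 1·16807 = 16807
Check (2,1,2,3,5,1) → sorted (1,1,2,2,3,5): b_i ≤ i ∀i, a PF.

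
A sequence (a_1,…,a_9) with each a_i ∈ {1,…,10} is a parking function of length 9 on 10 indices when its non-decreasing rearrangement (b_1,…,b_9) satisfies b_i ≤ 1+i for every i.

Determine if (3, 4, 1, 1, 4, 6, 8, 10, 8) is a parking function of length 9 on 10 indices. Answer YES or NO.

Sorted: b = (1, 1, 3, 4, 4, 6, 8, 8, 10).
  b_1=1 ≤ 2
  b_2=1 ≤ 3
  b_3=3 ≤ 4
  b_4=4 ≤ 5
  b_5=4 ≤ 6
  b_6=6 ≤ 7
  b_7=8 ≤ 8
  b_8=8 ≤ 9
  b_9=10 ≤ 10
All bounds hold ⇒ YES

YES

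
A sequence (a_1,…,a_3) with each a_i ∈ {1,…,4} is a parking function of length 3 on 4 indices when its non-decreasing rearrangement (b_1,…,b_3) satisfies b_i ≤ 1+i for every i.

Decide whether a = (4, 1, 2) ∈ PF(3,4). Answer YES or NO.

YES

Order a: b = (1, 2, 4).
  b_1=1 ≤ 2
  b_2=2 ≤ 3
  b_3=4 ≤ 4
All bounds hold ⇒ YES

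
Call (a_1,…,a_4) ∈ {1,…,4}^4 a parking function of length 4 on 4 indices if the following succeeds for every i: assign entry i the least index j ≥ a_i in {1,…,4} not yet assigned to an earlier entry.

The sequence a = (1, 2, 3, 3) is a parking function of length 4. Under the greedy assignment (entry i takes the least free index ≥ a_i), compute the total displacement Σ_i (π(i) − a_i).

Σπ = 10 ({1..4} each once); Σa = 1+2+3+3 = 9; disp = 10−9 = 1.

1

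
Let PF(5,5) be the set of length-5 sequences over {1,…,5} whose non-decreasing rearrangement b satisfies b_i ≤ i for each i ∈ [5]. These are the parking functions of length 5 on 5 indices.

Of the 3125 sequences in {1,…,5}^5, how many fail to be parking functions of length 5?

|PF| = 1·6^4 = 1 · 1296 = 1296 (Konheim–Weiss)
Check (5,5,3,2,3) → sorted (2,3,3,5,5): b_1=2>1, not a PF.
So 3125 − 1296 = 1829 fail.

1829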